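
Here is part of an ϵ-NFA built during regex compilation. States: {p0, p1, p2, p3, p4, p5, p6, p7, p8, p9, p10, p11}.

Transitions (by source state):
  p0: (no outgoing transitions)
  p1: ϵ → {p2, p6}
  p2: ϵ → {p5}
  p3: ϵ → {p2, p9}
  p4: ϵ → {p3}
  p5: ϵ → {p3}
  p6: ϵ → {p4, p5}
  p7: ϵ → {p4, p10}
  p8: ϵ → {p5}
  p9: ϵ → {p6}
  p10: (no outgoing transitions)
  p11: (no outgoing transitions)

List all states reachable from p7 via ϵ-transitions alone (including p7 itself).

{p2, p3, p4, p5, p6, p7, p9, p10}

Start with {p7}.
From p7 via ϵ: add p4, p10.
From p4 via ϵ: add p3.
From p3 via ϵ: add p2, p9.
From p2 via ϵ: add p5.
From p9 via ϵ: add p6.
No new states can be added; the closed set is {p2, p3, p4, p5, p6, p7, p9, p10}.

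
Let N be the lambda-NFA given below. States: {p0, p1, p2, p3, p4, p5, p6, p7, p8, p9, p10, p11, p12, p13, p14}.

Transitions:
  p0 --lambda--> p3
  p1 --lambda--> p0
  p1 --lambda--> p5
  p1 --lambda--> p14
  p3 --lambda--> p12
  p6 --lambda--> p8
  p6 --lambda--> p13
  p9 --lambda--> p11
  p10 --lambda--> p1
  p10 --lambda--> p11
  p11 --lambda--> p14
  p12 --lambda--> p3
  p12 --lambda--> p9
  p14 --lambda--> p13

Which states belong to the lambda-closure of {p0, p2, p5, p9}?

{p0, p2, p3, p5, p9, p11, p12, p13, p14}

Start with {p0, p2, p5, p9}.
From p0 via lambda: add p3.
From p9 via lambda: add p11.
From p3 via lambda: add p12.
From p11 via lambda: add p14.
From p14 via lambda: add p13.
No new states can be added; the closed set is {p0, p2, p3, p5, p9, p11, p12, p13, p14}.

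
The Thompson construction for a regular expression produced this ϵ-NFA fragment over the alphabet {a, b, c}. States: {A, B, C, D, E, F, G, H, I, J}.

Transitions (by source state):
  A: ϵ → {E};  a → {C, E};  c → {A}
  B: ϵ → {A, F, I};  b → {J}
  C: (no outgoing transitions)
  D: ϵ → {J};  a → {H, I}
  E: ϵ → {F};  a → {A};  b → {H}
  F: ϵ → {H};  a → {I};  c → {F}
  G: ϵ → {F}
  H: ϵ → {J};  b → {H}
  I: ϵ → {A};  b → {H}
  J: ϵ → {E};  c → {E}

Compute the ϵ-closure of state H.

Start with {H}.
From H via ϵ: add J.
From J via ϵ: add E.
From E via ϵ: add F.
No new states can be added; the closed set is {E, F, H, J}.

{E, F, H, J}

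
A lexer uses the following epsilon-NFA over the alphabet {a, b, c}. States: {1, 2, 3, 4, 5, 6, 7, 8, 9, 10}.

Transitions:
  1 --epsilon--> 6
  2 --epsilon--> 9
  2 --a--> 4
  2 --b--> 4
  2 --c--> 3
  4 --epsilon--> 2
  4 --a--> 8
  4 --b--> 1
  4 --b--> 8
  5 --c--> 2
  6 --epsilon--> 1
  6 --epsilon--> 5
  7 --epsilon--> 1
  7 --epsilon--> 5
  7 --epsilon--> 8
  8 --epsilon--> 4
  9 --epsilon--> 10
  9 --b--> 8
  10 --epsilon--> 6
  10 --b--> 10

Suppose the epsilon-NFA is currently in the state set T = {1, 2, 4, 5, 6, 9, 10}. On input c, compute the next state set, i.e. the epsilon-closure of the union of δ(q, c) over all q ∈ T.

{1, 2, 3, 5, 6, 9, 10}

2 on c → {3}.
5 on c → {2}.
No c-transition from 1, 4, 6, 9, 10.
Union after reading c: {2, 3}.
Now take the epsilon-closure:
From 2 via epsilon: add 9.
From 9 via epsilon: add 10.
From 10 via epsilon: add 6.
From 6 via epsilon: add 1, 5.
No new states can be added; the closed set is {1, 2, 3, 5, 6, 9, 10}.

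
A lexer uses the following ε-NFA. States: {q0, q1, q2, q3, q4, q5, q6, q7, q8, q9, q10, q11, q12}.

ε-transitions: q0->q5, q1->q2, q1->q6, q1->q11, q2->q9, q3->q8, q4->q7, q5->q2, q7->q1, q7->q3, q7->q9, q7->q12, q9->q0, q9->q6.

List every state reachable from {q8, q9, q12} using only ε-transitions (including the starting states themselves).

Start with {q8, q9, q12}.
From q9 via ε: add q0, q6.
From q0 via ε: add q5.
From q5 via ε: add q2.
No new states can be added; the closed set is {q0, q2, q5, q6, q8, q9, q12}.

{q0, q2, q5, q6, q8, q9, q12}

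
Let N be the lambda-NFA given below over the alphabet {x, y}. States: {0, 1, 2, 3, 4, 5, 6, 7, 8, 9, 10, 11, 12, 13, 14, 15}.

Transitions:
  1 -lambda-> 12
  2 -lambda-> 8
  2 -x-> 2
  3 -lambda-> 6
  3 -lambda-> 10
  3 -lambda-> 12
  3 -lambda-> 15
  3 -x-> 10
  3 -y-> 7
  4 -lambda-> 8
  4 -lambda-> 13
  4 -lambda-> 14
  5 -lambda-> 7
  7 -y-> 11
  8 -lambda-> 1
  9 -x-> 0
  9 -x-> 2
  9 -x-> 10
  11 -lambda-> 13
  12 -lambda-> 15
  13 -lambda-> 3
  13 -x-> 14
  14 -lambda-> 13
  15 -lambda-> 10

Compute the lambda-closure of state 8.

Start with {8}.
From 8 via lambda: add 1.
From 1 via lambda: add 12.
From 12 via lambda: add 15.
From 15 via lambda: add 10.
No new states can be added; the closed set is {1, 8, 10, 12, 15}.

{1, 8, 10, 12, 15}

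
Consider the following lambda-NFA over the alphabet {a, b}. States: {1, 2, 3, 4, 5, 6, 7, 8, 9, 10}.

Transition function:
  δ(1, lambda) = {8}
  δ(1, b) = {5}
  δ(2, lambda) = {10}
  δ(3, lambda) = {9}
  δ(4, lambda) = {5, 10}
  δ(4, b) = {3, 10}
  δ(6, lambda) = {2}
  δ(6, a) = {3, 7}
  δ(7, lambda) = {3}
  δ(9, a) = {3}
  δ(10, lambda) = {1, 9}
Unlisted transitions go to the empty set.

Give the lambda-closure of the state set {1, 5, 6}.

Start with {1, 5, 6}.
From 1 via lambda: add 8.
From 6 via lambda: add 2.
From 2 via lambda: add 10.
From 10 via lambda: add 9.
No new states can be added; the closed set is {1, 2, 5, 6, 8, 9, 10}.

{1, 2, 5, 6, 8, 9, 10}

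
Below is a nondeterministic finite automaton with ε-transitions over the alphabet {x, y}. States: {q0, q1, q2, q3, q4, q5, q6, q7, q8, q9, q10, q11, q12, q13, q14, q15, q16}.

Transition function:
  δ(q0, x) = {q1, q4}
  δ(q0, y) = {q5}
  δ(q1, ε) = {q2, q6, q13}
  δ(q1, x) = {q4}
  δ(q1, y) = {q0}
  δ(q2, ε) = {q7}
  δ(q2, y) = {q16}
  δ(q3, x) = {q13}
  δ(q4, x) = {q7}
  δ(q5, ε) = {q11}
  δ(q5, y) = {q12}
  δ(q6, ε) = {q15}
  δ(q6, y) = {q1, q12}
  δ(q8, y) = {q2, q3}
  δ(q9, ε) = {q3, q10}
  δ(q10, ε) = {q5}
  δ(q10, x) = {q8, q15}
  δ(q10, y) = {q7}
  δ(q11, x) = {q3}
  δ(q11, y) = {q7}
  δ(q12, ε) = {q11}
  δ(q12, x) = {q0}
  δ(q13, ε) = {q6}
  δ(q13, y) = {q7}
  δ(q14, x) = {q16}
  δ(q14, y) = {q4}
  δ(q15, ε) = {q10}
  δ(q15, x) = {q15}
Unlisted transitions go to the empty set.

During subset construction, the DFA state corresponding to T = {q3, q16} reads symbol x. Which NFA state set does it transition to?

{q5, q6, q10, q11, q13, q15}

q3 on x → {q13}.
No x-transition from q16.
Union after reading x: {q13}.
Now take the ε-closure:
From q13 via ε: add q6.
From q6 via ε: add q15.
From q15 via ε: add q10.
From q10 via ε: add q5.
From q5 via ε: add q11.
No new states can be added; the closed set is {q5, q6, q10, q11, q13, q15}.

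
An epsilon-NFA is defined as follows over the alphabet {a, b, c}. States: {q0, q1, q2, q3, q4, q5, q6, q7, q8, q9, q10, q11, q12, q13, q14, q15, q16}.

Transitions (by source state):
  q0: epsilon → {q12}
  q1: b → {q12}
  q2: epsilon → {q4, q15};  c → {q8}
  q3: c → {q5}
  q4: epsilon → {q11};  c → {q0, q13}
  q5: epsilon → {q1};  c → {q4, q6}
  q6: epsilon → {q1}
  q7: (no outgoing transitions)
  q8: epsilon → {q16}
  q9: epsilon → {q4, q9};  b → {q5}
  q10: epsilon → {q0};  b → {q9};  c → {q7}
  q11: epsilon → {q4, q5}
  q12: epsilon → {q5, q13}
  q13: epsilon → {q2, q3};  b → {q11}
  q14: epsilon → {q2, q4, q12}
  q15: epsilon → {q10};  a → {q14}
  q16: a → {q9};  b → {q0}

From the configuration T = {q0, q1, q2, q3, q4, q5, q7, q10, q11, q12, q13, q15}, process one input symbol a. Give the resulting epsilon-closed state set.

{q0, q1, q2, q3, q4, q5, q10, q11, q12, q13, q14, q15}

q15 on a → {q14}.
No a-transition from q0, q1, q2, q3, q4, q5, q7, q10, q11, q12, q13.
Union after reading a: {q14}.
Now take the epsilon-closure:
From q14 via epsilon: add q2, q4, q12.
From q2 via epsilon: add q15.
From q4 via epsilon: add q11.
From q12 via epsilon: add q5, q13.
From q5 via epsilon: add q1.
From q13 via epsilon: add q3.
From q15 via epsilon: add q10.
From q10 via epsilon: add q0.
No new states can be added; the closed set is {q0, q1, q2, q3, q4, q5, q10, q11, q12, q13, q14, q15}.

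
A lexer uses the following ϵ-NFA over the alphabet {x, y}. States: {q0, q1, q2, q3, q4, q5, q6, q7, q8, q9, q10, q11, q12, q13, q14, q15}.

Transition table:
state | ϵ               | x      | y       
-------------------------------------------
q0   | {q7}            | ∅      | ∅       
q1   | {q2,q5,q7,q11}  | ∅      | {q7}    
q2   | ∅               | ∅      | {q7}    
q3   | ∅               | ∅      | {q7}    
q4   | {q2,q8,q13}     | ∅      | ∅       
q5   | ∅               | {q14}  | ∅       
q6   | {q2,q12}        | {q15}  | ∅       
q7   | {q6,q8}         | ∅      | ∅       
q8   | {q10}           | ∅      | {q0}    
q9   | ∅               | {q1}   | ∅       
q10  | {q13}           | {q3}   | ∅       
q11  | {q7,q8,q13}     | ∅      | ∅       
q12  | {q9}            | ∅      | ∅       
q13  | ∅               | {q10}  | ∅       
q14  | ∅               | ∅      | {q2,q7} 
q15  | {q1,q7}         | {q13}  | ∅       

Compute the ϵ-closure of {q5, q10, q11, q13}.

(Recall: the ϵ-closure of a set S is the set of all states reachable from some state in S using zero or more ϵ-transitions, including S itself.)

{q2, q5, q6, q7, q8, q9, q10, q11, q12, q13}

Start with {q5, q10, q11, q13}.
From q11 via ϵ: add q7, q8.
From q7 via ϵ: add q6.
From q6 via ϵ: add q2, q12.
From q12 via ϵ: add q9.
No new states can be added; the closed set is {q2, q5, q6, q7, q8, q9, q10, q11, q12, q13}.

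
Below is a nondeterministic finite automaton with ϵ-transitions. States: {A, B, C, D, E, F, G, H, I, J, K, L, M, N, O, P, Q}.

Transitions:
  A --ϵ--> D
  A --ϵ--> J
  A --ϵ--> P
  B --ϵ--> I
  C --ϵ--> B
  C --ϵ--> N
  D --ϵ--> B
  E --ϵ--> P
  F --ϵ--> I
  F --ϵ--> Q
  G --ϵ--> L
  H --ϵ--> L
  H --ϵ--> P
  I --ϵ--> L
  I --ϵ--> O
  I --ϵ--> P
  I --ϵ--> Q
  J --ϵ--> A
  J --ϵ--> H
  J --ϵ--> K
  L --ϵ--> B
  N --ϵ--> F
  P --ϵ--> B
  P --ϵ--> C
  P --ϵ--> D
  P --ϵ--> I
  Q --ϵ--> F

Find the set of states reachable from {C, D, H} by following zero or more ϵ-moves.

Start with {C, D, H}.
From C via ϵ: add B, N.
From H via ϵ: add L, P.
From B via ϵ: add I.
From N via ϵ: add F.
From F via ϵ: add Q.
From I via ϵ: add O.
No new states can be added; the closed set is {B, C, D, F, H, I, L, N, O, P, Q}.

{B, C, D, F, H, I, L, N, O, P, Q}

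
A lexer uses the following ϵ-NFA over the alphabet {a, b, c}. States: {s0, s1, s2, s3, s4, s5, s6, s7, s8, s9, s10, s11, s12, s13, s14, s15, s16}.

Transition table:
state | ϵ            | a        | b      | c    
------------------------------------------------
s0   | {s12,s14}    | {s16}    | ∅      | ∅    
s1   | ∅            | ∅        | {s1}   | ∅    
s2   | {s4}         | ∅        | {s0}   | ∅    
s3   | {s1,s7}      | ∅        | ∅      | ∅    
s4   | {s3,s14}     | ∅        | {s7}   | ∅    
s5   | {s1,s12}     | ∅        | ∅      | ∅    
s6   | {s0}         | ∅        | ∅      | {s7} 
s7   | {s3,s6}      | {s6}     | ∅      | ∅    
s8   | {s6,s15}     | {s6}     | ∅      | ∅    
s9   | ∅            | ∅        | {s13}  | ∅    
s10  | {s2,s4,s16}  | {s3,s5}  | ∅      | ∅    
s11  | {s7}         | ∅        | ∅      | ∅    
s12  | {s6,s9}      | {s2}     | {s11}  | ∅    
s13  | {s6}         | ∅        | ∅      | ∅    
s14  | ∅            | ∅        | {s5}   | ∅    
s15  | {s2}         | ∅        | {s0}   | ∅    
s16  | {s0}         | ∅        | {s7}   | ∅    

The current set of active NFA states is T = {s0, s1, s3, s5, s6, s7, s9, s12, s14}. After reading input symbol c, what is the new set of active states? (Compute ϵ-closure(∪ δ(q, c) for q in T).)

s6 on c → {s7}.
No c-transition from s0, s1, s3, s5, s7, s9, s12, s14.
Union after reading c: {s7}.
Now take the ϵ-closure:
From s7 via ϵ: add s3, s6.
From s3 via ϵ: add s1.
From s6 via ϵ: add s0.
From s0 via ϵ: add s12, s14.
From s12 via ϵ: add s9.
No new states can be added; the closed set is {s0, s1, s3, s6, s7, s9, s12, s14}.

{s0, s1, s3, s6, s7, s9, s12, s14}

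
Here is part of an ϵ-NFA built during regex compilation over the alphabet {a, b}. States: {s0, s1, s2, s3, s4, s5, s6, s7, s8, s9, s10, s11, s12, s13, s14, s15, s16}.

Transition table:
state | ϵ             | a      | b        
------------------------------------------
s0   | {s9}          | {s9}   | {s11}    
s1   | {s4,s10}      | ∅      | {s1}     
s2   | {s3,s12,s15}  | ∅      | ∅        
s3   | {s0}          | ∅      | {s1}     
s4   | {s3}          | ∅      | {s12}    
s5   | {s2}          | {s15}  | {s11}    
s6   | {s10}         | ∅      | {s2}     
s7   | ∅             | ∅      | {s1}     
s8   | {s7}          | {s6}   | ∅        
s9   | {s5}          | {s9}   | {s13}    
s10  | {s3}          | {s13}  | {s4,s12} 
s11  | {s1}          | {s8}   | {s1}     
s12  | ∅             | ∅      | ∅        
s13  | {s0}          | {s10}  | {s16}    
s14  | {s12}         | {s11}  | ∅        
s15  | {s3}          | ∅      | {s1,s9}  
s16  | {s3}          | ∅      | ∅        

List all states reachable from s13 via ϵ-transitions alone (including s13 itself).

{s0, s2, s3, s5, s9, s12, s13, s15}

Start with {s13}.
From s13 via ϵ: add s0.
From s0 via ϵ: add s9.
From s9 via ϵ: add s5.
From s5 via ϵ: add s2.
From s2 via ϵ: add s3, s12, s15.
No new states can be added; the closed set is {s0, s2, s3, s5, s9, s12, s13, s15}.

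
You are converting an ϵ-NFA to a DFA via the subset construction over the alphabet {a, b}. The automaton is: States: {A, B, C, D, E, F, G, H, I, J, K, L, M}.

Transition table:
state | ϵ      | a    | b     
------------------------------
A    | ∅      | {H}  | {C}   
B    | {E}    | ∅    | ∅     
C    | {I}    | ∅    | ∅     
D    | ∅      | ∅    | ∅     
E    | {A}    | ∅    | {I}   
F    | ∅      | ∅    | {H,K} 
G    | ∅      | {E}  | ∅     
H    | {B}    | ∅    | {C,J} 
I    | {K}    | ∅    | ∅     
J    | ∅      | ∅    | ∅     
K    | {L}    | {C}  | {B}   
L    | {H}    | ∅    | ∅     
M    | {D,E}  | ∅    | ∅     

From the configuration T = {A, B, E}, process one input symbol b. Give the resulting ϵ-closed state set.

{A, B, C, E, H, I, K, L}

A on b → {C}.
E on b → {I}.
No b-transition from B.
Union after reading b: {C, I}.
Now take the ϵ-closure:
From I via ϵ: add K.
From K via ϵ: add L.
From L via ϵ: add H.
From H via ϵ: add B.
From B via ϵ: add E.
From E via ϵ: add A.
No new states can be added; the closed set is {A, B, C, E, H, I, K, L}.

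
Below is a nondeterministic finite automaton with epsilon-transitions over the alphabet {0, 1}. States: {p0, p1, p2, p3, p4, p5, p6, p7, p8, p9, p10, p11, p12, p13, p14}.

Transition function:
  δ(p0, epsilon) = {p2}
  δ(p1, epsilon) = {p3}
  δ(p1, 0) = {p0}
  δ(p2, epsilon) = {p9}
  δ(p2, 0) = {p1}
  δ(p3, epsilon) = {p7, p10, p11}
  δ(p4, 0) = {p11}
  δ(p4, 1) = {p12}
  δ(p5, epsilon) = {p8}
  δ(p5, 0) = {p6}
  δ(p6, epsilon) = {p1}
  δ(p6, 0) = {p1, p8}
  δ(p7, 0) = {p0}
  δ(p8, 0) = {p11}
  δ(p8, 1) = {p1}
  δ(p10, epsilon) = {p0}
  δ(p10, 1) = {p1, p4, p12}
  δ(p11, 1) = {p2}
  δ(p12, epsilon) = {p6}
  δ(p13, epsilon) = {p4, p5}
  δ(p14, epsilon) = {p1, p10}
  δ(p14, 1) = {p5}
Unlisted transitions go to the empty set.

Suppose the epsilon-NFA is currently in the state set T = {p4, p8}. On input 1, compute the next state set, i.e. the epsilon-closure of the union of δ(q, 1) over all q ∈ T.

{p0, p1, p2, p3, p6, p7, p9, p10, p11, p12}

p4 on 1 → {p12}.
p8 on 1 → {p1}.
Union after reading 1: {p1, p12}.
Now take the epsilon-closure:
From p1 via epsilon: add p3.
From p12 via epsilon: add p6.
From p3 via epsilon: add p7, p10, p11.
From p10 via epsilon: add p0.
From p0 via epsilon: add p2.
From p2 via epsilon: add p9.
No new states can be added; the closed set is {p0, p1, p2, p3, p6, p7, p9, p10, p11, p12}.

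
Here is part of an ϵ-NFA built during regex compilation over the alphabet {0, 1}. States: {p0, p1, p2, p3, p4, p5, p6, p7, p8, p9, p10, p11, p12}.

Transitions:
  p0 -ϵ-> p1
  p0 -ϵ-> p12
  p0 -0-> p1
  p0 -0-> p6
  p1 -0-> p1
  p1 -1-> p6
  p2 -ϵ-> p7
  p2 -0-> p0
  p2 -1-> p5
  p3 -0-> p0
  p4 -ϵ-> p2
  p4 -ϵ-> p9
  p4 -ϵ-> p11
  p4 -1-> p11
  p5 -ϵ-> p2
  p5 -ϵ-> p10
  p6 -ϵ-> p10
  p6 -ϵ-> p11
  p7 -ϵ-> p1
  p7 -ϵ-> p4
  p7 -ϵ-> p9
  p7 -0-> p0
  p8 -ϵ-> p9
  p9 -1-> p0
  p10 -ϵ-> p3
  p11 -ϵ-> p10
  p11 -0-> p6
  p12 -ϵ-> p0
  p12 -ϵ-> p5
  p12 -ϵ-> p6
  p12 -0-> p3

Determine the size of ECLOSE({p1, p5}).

9

Start with {p1, p5}.
From p5 via ϵ: add p2, p10.
From p2 via ϵ: add p7.
From p10 via ϵ: add p3.
From p7 via ϵ: add p4, p9.
From p4 via ϵ: add p11.
ϵ-closure = {p1, p2, p3, p4, p5, p7, p9, p10, p11}, which has 9 states.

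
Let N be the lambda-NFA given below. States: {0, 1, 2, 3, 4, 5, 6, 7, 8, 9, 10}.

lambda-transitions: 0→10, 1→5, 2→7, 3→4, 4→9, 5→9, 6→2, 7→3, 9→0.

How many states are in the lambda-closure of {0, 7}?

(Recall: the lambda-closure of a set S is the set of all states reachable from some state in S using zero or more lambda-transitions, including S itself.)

6

Start with {0, 7}.
From 0 via lambda: add 10.
From 7 via lambda: add 3.
From 3 via lambda: add 4.
From 4 via lambda: add 9.
lambda-closure = {0, 3, 4, 7, 9, 10}, which has 6 states.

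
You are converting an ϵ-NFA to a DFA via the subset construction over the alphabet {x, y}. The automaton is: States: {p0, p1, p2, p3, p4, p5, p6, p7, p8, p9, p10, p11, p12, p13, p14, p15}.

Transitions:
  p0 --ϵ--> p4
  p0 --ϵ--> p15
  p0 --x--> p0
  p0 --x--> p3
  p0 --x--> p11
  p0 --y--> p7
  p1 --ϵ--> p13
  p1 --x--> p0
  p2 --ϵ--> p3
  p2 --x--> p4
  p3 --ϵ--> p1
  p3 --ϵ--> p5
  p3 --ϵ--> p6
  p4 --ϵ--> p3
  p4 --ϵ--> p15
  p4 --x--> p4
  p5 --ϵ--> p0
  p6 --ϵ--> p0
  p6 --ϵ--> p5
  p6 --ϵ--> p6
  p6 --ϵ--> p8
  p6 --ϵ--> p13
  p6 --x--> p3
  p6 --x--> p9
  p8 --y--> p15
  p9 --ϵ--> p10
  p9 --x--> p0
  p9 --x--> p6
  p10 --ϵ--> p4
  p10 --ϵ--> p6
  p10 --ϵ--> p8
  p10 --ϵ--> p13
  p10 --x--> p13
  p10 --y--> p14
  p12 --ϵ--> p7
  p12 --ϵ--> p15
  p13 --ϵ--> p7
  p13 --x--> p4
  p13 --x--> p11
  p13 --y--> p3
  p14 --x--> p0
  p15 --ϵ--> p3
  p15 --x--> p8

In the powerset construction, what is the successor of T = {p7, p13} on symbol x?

p13 on x → {p4, p11}.
No x-transition from p7.
Union after reading x: {p4, p11}.
Now take the ϵ-closure:
From p4 via ϵ: add p3, p15.
From p3 via ϵ: add p1, p5, p6.
From p1 via ϵ: add p13.
From p5 via ϵ: add p0.
From p6 via ϵ: add p8.
From p13 via ϵ: add p7.
No new states can be added; the closed set is {p0, p1, p3, p4, p5, p6, p7, p8, p11, p13, p15}.

{p0, p1, p3, p4, p5, p6, p7, p8, p11, p13, p15}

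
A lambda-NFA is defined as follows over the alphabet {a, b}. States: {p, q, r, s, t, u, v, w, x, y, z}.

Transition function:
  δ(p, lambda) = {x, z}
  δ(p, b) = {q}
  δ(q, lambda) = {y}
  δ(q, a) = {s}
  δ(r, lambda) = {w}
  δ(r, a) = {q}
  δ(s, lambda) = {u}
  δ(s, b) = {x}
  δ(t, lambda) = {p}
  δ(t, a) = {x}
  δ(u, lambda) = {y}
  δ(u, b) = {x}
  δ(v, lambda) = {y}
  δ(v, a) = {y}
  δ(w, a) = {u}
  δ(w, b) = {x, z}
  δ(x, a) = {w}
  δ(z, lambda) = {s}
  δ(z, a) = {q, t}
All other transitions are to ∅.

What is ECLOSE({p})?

{p, s, u, x, y, z}

Start with {p}.
From p via lambda: add x, z.
From z via lambda: add s.
From s via lambda: add u.
From u via lambda: add y.
No new states can be added; the closed set is {p, s, u, x, y, z}.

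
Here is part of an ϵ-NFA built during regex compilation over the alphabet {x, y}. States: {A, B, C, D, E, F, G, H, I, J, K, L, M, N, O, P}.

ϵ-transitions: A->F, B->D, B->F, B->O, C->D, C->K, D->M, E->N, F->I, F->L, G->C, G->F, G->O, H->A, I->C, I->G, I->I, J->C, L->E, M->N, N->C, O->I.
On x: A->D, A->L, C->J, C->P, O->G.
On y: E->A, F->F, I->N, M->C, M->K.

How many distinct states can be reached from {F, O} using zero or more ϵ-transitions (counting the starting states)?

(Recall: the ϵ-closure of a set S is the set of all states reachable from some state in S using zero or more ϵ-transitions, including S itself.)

11

Start with {F, O}.
From F via ϵ: add I, L.
From I via ϵ: add C, G.
From L via ϵ: add E.
From C via ϵ: add D, K.
From E via ϵ: add N.
From D via ϵ: add M.
ϵ-closure = {C, D, E, F, G, I, K, L, M, N, O}, which has 11 states.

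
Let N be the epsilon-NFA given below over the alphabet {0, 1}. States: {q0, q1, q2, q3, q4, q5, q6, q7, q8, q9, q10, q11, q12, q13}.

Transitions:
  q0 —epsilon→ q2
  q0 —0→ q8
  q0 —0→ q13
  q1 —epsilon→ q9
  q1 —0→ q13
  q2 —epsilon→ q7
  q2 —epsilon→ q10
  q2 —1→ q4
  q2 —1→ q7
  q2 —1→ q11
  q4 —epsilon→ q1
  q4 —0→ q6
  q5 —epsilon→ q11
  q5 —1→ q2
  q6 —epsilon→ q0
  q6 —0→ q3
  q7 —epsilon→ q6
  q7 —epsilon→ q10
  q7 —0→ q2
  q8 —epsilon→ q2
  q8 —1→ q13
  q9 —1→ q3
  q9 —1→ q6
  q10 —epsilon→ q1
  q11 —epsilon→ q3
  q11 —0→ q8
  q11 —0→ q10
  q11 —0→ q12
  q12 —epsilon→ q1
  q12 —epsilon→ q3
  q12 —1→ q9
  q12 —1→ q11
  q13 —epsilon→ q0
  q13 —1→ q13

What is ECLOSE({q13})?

{q0, q1, q2, q6, q7, q9, q10, q13}

Start with {q13}.
From q13 via epsilon: add q0.
From q0 via epsilon: add q2.
From q2 via epsilon: add q7, q10.
From q7 via epsilon: add q6.
From q10 via epsilon: add q1.
From q1 via epsilon: add q9.
No new states can be added; the closed set is {q0, q1, q2, q6, q7, q9, q10, q13}.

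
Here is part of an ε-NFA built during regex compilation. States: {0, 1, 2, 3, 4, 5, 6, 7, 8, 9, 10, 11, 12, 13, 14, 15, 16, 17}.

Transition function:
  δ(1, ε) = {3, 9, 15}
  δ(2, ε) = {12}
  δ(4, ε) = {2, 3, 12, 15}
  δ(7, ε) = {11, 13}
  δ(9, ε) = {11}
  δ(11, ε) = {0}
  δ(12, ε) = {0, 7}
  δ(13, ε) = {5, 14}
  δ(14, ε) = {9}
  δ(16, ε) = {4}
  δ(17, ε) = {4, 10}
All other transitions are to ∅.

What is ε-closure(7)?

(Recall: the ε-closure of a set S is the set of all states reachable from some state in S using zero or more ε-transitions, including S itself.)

{0, 5, 7, 9, 11, 13, 14}

Start with {7}.
From 7 via ε: add 11, 13.
From 11 via ε: add 0.
From 13 via ε: add 5, 14.
From 14 via ε: add 9.
No new states can be added; the closed set is {0, 5, 7, 9, 11, 13, 14}.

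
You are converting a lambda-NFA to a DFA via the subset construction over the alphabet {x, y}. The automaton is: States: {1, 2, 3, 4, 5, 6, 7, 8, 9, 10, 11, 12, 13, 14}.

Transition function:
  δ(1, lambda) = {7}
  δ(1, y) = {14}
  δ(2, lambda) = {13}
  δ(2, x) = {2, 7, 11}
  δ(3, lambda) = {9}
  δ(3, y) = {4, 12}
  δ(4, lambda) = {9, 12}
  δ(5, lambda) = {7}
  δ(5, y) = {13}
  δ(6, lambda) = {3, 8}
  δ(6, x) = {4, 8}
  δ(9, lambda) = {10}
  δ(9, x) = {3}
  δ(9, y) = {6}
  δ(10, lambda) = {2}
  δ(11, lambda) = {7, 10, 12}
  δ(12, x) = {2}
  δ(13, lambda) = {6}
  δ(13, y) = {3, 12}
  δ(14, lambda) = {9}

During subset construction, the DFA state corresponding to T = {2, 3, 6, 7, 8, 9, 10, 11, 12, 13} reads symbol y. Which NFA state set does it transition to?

3 on y → {4, 12}.
9 on y → {6}.
13 on y → {3, 12}.
No y-transition from 2, 6, 7, 8, 10, 11, 12.
Union after reading y: {3, 4, 6, 12}.
Now take the lambda-closure:
From 3 via lambda: add 9.
From 6 via lambda: add 8.
From 9 via lambda: add 10.
From 10 via lambda: add 2.
From 2 via lambda: add 13.
No new states can be added; the closed set is {2, 3, 4, 6, 8, 9, 10, 12, 13}.

{2, 3, 4, 6, 8, 9, 10, 12, 13}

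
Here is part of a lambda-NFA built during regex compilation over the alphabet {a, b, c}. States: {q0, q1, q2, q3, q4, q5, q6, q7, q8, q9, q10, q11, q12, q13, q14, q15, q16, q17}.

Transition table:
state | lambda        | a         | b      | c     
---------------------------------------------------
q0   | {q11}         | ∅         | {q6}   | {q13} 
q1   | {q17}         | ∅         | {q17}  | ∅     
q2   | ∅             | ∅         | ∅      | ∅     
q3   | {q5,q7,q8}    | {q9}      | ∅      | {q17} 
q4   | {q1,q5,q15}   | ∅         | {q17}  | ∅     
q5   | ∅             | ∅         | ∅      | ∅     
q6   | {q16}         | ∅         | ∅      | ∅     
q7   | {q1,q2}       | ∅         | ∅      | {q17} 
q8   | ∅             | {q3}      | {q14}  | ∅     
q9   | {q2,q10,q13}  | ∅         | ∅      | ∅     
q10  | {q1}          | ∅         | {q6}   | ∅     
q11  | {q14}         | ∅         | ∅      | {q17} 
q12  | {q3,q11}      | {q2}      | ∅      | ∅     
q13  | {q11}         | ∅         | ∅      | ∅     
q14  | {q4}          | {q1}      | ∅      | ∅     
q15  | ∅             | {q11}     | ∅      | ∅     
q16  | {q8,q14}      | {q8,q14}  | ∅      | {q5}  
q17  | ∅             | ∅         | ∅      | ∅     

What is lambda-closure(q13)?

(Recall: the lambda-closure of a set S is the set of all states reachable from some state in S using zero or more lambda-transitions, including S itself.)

{q1, q4, q5, q11, q13, q14, q15, q17}

Start with {q13}.
From q13 via lambda: add q11.
From q11 via lambda: add q14.
From q14 via lambda: add q4.
From q4 via lambda: add q1, q5, q15.
From q1 via lambda: add q17.
No new states can be added; the closed set is {q1, q4, q5, q11, q13, q14, q15, q17}.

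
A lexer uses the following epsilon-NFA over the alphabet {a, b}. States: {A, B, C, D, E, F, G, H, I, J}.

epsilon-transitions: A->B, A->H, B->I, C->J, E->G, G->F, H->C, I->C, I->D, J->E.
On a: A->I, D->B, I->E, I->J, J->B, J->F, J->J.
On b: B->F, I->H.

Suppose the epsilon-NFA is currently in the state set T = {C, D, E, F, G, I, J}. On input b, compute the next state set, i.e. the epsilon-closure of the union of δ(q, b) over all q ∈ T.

I on b → {H}.
No b-transition from C, D, E, F, G, J.
Union after reading b: {H}.
Now take the epsilon-closure:
From H via epsilon: add C.
From C via epsilon: add J.
From J via epsilon: add E.
From E via epsilon: add G.
From G via epsilon: add F.
No new states can be added; the closed set is {C, E, F, G, H, J}.

{C, E, F, G, H, J}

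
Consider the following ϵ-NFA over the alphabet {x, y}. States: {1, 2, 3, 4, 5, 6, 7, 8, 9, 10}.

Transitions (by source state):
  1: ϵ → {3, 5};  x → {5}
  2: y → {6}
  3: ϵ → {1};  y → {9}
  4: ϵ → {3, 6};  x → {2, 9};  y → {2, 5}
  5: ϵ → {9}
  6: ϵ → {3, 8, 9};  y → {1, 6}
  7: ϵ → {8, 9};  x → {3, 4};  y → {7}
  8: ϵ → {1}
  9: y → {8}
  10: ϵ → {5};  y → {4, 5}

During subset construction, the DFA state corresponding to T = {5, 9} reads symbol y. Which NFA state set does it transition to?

9 on y → {8}.
No y-transition from 5.
Union after reading y: {8}.
Now take the ϵ-closure:
From 8 via ϵ: add 1.
From 1 via ϵ: add 3, 5.
From 5 via ϵ: add 9.
No new states can be added; the closed set is {1, 3, 5, 8, 9}.

{1, 3, 5, 8, 9}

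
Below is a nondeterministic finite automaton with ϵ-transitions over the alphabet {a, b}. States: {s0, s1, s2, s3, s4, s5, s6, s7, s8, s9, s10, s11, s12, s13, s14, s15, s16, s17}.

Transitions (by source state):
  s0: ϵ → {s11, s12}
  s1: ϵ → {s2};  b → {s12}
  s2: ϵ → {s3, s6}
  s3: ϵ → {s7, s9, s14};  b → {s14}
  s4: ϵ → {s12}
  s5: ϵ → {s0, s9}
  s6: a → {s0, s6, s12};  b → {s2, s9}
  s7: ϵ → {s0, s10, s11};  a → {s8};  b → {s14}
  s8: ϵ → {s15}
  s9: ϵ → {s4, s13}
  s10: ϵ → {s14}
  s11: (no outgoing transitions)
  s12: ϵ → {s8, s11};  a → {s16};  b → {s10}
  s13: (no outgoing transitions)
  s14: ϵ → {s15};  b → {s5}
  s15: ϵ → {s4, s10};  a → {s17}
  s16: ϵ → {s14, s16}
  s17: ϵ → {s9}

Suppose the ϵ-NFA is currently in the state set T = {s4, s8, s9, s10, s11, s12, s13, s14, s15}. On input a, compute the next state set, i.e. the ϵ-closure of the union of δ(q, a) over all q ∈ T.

{s4, s8, s9, s10, s11, s12, s13, s14, s15, s16, s17}

s12 on a → {s16}.
s15 on a → {s17}.
No a-transition from s4, s8, s9, s10, s11, s13, s14.
Union after reading a: {s16, s17}.
Now take the ϵ-closure:
From s16 via ϵ: add s14.
From s17 via ϵ: add s9.
From s9 via ϵ: add s4, s13.
From s14 via ϵ: add s15.
From s4 via ϵ: add s12.
From s15 via ϵ: add s10.
From s12 via ϵ: add s8, s11.
No new states can be added; the closed set is {s4, s8, s9, s10, s11, s12, s13, s14, s15, s16, s17}.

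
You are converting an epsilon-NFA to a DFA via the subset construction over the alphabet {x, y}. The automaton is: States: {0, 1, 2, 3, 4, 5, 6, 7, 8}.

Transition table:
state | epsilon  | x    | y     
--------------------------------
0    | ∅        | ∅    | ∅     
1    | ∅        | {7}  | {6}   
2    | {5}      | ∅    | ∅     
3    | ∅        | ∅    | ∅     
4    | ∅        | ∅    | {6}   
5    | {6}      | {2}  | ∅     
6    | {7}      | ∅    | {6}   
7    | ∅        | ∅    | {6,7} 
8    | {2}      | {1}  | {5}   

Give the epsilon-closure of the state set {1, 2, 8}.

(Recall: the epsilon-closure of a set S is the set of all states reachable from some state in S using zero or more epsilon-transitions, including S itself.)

Start with {1, 2, 8}.
From 2 via epsilon: add 5.
From 5 via epsilon: add 6.
From 6 via epsilon: add 7.
No new states can be added; the closed set is {1, 2, 5, 6, 7, 8}.

{1, 2, 5, 6, 7, 8}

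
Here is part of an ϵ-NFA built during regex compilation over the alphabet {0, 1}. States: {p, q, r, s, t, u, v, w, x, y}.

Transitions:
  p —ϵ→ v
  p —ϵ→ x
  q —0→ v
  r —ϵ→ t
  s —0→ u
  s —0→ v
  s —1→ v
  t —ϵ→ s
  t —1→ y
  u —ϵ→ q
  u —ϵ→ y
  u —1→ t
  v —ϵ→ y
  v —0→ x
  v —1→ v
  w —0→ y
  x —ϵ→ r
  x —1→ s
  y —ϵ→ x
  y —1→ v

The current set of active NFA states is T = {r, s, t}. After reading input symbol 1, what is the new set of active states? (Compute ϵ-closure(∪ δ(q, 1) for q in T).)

s on 1 → {v}.
t on 1 → {y}.
No 1-transition from r.
Union after reading 1: {v, y}.
Now take the ϵ-closure:
From y via ϵ: add x.
From x via ϵ: add r.
From r via ϵ: add t.
From t via ϵ: add s.
No new states can be added; the closed set is {r, s, t, v, x, y}.

{r, s, t, v, x, y}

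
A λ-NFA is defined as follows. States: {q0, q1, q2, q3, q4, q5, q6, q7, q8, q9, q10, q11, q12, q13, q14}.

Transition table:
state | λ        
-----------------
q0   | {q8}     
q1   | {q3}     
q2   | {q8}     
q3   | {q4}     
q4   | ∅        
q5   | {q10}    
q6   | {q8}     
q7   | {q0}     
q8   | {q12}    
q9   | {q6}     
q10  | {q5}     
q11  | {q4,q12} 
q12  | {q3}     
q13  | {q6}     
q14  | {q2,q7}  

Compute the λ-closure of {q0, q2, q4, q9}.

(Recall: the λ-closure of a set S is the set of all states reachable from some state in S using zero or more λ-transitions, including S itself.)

{q0, q2, q3, q4, q6, q8, q9, q12}

Start with {q0, q2, q4, q9}.
From q0 via λ: add q8.
From q9 via λ: add q6.
From q8 via λ: add q12.
From q12 via λ: add q3.
No new states can be added; the closed set is {q0, q2, q3, q4, q6, q8, q9, q12}.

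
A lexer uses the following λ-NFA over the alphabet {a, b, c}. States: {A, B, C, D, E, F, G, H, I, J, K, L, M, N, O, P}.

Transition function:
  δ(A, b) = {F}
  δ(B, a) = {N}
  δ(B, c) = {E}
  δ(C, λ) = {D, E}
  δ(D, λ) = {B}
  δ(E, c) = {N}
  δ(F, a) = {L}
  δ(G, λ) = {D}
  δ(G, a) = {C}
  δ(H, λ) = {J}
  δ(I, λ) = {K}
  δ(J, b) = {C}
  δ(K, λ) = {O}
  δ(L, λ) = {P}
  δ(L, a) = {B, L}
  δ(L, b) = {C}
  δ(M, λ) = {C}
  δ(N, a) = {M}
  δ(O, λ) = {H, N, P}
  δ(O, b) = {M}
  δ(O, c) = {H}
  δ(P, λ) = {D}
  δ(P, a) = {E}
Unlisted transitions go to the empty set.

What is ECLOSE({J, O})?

Start with {J, O}.
From O via λ: add H, N, P.
From P via λ: add D.
From D via λ: add B.
No new states can be added; the closed set is {B, D, H, J, N, O, P}.

{B, D, H, J, N, O, P}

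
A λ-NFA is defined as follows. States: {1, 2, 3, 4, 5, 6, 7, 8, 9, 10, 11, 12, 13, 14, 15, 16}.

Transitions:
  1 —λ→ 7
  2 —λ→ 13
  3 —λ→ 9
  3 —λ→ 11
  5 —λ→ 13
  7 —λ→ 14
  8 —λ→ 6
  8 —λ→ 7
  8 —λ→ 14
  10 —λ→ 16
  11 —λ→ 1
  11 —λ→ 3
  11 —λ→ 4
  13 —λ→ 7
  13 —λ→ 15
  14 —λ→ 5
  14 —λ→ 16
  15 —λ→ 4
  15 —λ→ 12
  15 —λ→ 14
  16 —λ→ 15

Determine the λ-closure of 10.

{4, 5, 7, 10, 12, 13, 14, 15, 16}

Start with {10}.
From 10 via λ: add 16.
From 16 via λ: add 15.
From 15 via λ: add 4, 12, 14.
From 14 via λ: add 5.
From 5 via λ: add 13.
From 13 via λ: add 7.
No new states can be added; the closed set is {4, 5, 7, 10, 12, 13, 14, 15, 16}.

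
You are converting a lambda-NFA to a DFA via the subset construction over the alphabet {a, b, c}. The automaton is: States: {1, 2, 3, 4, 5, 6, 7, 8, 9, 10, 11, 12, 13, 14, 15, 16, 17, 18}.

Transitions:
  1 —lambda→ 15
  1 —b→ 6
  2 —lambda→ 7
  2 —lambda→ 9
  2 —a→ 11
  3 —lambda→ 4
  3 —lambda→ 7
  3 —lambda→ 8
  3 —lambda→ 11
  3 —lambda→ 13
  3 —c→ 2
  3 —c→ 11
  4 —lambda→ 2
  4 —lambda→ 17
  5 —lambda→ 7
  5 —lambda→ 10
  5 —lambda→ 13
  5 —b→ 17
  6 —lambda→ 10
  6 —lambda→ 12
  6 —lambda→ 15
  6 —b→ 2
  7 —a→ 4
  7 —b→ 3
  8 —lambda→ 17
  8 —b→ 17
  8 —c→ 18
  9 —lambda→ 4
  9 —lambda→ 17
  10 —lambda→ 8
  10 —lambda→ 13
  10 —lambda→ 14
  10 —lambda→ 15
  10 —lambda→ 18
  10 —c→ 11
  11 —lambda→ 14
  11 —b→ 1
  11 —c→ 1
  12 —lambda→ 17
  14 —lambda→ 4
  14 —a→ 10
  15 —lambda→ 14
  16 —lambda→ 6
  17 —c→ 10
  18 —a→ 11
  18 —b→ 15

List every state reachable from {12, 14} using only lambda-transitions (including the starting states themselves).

Start with {12, 14}.
From 12 via lambda: add 17.
From 14 via lambda: add 4.
From 4 via lambda: add 2.
From 2 via lambda: add 7, 9.
No new states can be added; the closed set is {2, 4, 7, 9, 12, 14, 17}.

{2, 4, 7, 9, 12, 14, 17}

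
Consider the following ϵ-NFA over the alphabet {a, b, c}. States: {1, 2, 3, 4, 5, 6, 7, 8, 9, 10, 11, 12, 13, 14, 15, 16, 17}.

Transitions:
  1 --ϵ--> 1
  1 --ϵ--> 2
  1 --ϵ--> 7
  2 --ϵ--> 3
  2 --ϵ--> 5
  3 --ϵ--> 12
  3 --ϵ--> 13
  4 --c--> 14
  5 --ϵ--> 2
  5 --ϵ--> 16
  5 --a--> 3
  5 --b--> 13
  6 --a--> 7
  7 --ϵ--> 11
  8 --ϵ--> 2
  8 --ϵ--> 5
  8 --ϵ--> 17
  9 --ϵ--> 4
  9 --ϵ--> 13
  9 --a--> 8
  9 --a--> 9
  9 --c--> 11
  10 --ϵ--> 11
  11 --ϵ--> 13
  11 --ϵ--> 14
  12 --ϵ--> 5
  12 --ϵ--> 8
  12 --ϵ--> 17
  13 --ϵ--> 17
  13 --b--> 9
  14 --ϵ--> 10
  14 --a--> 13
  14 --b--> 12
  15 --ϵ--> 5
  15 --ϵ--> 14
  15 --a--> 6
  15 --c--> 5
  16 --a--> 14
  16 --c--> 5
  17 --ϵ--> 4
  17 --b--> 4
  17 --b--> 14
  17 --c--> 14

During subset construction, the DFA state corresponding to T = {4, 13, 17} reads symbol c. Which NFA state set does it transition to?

4 on c → {14}.
17 on c → {14}.
No c-transition from 13.
Union after reading c: {14}.
Now take the ϵ-closure:
From 14 via ϵ: add 10.
From 10 via ϵ: add 11.
From 11 via ϵ: add 13.
From 13 via ϵ: add 17.
From 17 via ϵ: add 4.
No new states can be added; the closed set is {4, 10, 11, 13, 14, 17}.

{4, 10, 11, 13, 14, 17}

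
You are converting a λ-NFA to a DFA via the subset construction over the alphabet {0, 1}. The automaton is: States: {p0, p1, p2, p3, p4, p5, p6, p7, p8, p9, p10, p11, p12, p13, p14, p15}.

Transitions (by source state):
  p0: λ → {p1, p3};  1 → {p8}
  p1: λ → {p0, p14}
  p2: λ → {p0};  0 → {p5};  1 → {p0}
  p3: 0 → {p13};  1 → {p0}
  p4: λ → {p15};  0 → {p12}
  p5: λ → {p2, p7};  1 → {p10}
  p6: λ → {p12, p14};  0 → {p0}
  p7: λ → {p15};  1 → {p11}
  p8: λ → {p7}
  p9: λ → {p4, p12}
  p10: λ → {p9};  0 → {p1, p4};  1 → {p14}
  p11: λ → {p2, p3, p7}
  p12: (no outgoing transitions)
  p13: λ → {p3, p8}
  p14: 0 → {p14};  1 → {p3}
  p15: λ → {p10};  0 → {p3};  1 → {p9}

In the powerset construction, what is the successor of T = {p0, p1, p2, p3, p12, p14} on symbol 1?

{p0, p1, p3, p4, p7, p8, p9, p10, p12, p14, p15}

p0 on 1 → {p8}.
p2 on 1 → {p0}.
p3 on 1 → {p0}.
p14 on 1 → {p3}.
No 1-transition from p1, p12.
Union after reading 1: {p0, p3, p8}.
Now take the λ-closure:
From p0 via λ: add p1.
From p8 via λ: add p7.
From p1 via λ: add p14.
From p7 via λ: add p15.
From p15 via λ: add p10.
From p10 via λ: add p9.
From p9 via λ: add p4, p12.
No new states can be added; the closed set is {p0, p1, p3, p4, p7, p8, p9, p10, p12, p14, p15}.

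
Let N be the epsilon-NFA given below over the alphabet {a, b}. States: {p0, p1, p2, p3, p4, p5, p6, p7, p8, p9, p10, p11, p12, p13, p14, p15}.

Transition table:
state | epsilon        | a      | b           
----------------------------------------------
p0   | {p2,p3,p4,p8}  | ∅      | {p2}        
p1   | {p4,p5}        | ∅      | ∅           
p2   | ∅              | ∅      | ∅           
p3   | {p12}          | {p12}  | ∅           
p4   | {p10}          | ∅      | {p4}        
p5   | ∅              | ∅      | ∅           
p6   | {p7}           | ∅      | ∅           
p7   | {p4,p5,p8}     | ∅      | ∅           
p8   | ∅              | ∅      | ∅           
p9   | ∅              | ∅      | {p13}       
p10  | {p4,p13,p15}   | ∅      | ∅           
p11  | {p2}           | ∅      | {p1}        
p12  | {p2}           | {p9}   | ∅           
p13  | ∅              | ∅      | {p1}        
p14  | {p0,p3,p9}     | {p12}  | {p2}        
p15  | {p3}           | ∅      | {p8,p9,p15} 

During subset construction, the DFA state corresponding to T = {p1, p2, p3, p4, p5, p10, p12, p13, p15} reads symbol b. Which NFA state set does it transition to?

p4 on b → {p4}.
p13 on b → {p1}.
p15 on b → {p8, p9, p15}.
No b-transition from p1, p2, p3, p5, p10, p12.
Union after reading b: {p1, p4, p8, p9, p15}.
Now take the epsilon-closure:
From p1 via epsilon: add p5.
From p4 via epsilon: add p10.
From p15 via epsilon: add p3.
From p3 via epsilon: add p12.
From p10 via epsilon: add p13.
From p12 via epsilon: add p2.
No new states can be added; the closed set is {p1, p2, p3, p4, p5, p8, p9, p10, p12, p13, p15}.

{p1, p2, p3, p4, p5, p8, p9, p10, p12, p13, p15}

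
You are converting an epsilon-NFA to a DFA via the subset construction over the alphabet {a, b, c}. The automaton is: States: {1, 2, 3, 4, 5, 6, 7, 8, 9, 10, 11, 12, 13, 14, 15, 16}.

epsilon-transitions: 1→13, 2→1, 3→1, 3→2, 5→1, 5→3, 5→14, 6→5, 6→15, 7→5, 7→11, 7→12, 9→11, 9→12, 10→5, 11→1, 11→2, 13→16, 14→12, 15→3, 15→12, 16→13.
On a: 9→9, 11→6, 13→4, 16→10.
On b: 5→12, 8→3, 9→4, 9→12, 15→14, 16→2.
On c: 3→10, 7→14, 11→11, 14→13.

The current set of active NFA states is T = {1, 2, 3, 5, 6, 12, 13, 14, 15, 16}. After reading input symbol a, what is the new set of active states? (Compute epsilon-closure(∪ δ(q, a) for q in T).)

{1, 2, 3, 4, 5, 10, 12, 13, 14, 16}

13 on a → {4}.
16 on a → {10}.
No a-transition from 1, 2, 3, 5, 6, 12, 14, 15.
Union after reading a: {4, 10}.
Now take the epsilon-closure:
From 10 via epsilon: add 5.
From 5 via epsilon: add 1, 3, 14.
From 1 via epsilon: add 13.
From 3 via epsilon: add 2.
From 14 via epsilon: add 12.
From 13 via epsilon: add 16.
No new states can be added; the closed set is {1, 2, 3, 4, 5, 10, 12, 13, 14, 16}.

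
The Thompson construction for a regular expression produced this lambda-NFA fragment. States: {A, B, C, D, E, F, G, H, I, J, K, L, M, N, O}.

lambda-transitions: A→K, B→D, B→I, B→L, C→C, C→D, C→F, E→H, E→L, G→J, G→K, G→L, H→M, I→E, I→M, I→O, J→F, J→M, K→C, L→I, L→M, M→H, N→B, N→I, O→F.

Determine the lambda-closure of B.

Start with {B}.
From B via lambda: add D, I, L.
From I via lambda: add E, M, O.
From E via lambda: add H.
From O via lambda: add F.
No new states can be added; the closed set is {B, D, E, F, H, I, L, M, O}.

{B, D, E, F, H, I, L, M, O}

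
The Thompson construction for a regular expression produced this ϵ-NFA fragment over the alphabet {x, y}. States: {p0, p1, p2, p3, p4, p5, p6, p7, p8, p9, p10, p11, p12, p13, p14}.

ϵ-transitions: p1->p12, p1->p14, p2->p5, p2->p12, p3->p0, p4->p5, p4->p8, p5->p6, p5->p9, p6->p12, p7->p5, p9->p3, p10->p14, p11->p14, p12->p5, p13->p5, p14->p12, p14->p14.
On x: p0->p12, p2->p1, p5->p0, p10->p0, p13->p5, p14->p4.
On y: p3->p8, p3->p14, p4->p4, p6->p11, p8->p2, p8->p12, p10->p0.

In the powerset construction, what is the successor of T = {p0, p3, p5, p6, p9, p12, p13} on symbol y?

p3 on y → {p8, p14}.
p6 on y → {p11}.
No y-transition from p0, p5, p9, p12, p13.
Union after reading y: {p8, p11, p14}.
Now take the ϵ-closure:
From p14 via ϵ: add p12.
From p12 via ϵ: add p5.
From p5 via ϵ: add p6, p9.
From p9 via ϵ: add p3.
From p3 via ϵ: add p0.
No new states can be added; the closed set is {p0, p3, p5, p6, p8, p9, p11, p12, p14}.

{p0, p3, p5, p6, p8, p9, p11, p12, p14}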